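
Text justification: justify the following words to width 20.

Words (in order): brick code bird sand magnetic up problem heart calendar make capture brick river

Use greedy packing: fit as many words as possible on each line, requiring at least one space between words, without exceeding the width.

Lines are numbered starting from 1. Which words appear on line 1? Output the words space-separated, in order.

Answer: brick code bird sand

Derivation:
Line 1: ['brick', 'code', 'bird', 'sand'] (min_width=20, slack=0)
Line 2: ['magnetic', 'up', 'problem'] (min_width=19, slack=1)
Line 3: ['heart', 'calendar', 'make'] (min_width=19, slack=1)
Line 4: ['capture', 'brick', 'river'] (min_width=19, slack=1)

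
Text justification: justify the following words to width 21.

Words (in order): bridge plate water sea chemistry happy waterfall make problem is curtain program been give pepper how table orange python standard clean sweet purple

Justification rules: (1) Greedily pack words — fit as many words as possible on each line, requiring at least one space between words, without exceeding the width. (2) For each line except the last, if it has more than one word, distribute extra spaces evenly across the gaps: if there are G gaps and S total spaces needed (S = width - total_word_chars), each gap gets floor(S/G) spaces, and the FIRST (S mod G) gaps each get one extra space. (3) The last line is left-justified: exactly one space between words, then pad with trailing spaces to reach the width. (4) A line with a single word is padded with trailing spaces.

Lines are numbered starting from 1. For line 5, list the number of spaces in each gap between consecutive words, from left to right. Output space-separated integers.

Line 1: ['bridge', 'plate', 'water'] (min_width=18, slack=3)
Line 2: ['sea', 'chemistry', 'happy'] (min_width=19, slack=2)
Line 3: ['waterfall', 'make'] (min_width=14, slack=7)
Line 4: ['problem', 'is', 'curtain'] (min_width=18, slack=3)
Line 5: ['program', 'been', 'give'] (min_width=17, slack=4)
Line 6: ['pepper', 'how', 'table'] (min_width=16, slack=5)
Line 7: ['orange', 'python'] (min_width=13, slack=8)
Line 8: ['standard', 'clean', 'sweet'] (min_width=20, slack=1)
Line 9: ['purple'] (min_width=6, slack=15)

Answer: 3 3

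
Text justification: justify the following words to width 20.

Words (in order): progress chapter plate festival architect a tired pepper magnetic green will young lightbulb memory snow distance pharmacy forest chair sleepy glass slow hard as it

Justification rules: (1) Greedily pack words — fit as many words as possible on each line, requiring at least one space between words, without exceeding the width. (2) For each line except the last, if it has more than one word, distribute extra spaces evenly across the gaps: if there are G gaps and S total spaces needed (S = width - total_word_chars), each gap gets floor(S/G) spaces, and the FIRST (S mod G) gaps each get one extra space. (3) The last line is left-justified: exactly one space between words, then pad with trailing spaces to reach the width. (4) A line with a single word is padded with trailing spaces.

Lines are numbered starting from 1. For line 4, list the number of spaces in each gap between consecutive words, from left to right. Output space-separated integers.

Line 1: ['progress', 'chapter'] (min_width=16, slack=4)
Line 2: ['plate', 'festival'] (min_width=14, slack=6)
Line 3: ['architect', 'a', 'tired'] (min_width=17, slack=3)
Line 4: ['pepper', 'magnetic'] (min_width=15, slack=5)
Line 5: ['green', 'will', 'young'] (min_width=16, slack=4)
Line 6: ['lightbulb', 'memory'] (min_width=16, slack=4)
Line 7: ['snow', 'distance'] (min_width=13, slack=7)
Line 8: ['pharmacy', 'forest'] (min_width=15, slack=5)
Line 9: ['chair', 'sleepy', 'glass'] (min_width=18, slack=2)
Line 10: ['slow', 'hard', 'as', 'it'] (min_width=15, slack=5)

Answer: 6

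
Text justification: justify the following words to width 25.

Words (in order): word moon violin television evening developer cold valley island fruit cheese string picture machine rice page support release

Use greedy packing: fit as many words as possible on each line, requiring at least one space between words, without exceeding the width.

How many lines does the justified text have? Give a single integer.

Line 1: ['word', 'moon', 'violin'] (min_width=16, slack=9)
Line 2: ['television', 'evening'] (min_width=18, slack=7)
Line 3: ['developer', 'cold', 'valley'] (min_width=21, slack=4)
Line 4: ['island', 'fruit', 'cheese'] (min_width=19, slack=6)
Line 5: ['string', 'picture', 'machine'] (min_width=22, slack=3)
Line 6: ['rice', 'page', 'support', 'release'] (min_width=25, slack=0)
Total lines: 6

Answer: 6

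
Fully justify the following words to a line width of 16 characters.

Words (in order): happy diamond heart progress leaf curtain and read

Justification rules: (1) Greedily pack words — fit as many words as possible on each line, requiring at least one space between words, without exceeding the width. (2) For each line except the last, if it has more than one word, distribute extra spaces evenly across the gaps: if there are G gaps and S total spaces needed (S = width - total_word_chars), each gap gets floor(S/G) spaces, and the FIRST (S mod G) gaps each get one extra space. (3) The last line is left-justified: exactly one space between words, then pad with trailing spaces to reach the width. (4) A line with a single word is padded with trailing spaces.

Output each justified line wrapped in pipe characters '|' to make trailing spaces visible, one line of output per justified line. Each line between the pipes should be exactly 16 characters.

Line 1: ['happy', 'diamond'] (min_width=13, slack=3)
Line 2: ['heart', 'progress'] (min_width=14, slack=2)
Line 3: ['leaf', 'curtain', 'and'] (min_width=16, slack=0)
Line 4: ['read'] (min_width=4, slack=12)

Answer: |happy    diamond|
|heart   progress|
|leaf curtain and|
|read            |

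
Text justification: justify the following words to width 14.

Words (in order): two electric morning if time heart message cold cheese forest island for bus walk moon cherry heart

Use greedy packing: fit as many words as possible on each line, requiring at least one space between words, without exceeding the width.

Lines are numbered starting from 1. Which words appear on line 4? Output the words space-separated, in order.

Line 1: ['two', 'electric'] (min_width=12, slack=2)
Line 2: ['morning', 'if'] (min_width=10, slack=4)
Line 3: ['time', 'heart'] (min_width=10, slack=4)
Line 4: ['message', 'cold'] (min_width=12, slack=2)
Line 5: ['cheese', 'forest'] (min_width=13, slack=1)
Line 6: ['island', 'for', 'bus'] (min_width=14, slack=0)
Line 7: ['walk', 'moon'] (min_width=9, slack=5)
Line 8: ['cherry', 'heart'] (min_width=12, slack=2)

Answer: message cold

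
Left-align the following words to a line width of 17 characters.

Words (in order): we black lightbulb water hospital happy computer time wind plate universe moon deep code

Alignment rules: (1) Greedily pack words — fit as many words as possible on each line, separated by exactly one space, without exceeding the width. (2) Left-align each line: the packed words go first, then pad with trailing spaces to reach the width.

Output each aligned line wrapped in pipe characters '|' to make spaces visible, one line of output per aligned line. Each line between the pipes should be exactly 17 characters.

Line 1: ['we', 'black'] (min_width=8, slack=9)
Line 2: ['lightbulb', 'water'] (min_width=15, slack=2)
Line 3: ['hospital', 'happy'] (min_width=14, slack=3)
Line 4: ['computer', 'time'] (min_width=13, slack=4)
Line 5: ['wind', 'plate'] (min_width=10, slack=7)
Line 6: ['universe', 'moon'] (min_width=13, slack=4)
Line 7: ['deep', 'code'] (min_width=9, slack=8)

Answer: |we black         |
|lightbulb water  |
|hospital happy   |
|computer time    |
|wind plate       |
|universe moon    |
|deep code        |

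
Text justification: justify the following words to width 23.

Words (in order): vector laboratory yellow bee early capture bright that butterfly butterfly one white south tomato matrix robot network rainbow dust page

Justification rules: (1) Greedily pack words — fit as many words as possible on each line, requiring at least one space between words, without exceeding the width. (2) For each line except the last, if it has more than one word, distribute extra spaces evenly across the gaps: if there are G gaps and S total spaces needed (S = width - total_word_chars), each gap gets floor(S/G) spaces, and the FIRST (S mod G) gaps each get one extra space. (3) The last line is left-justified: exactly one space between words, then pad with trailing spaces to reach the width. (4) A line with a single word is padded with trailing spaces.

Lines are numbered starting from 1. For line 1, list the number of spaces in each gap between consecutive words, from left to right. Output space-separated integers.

Line 1: ['vector', 'laboratory'] (min_width=17, slack=6)
Line 2: ['yellow', 'bee', 'early'] (min_width=16, slack=7)
Line 3: ['capture', 'bright', 'that'] (min_width=19, slack=4)
Line 4: ['butterfly', 'butterfly', 'one'] (min_width=23, slack=0)
Line 5: ['white', 'south', 'tomato'] (min_width=18, slack=5)
Line 6: ['matrix', 'robot', 'network'] (min_width=20, slack=3)
Line 7: ['rainbow', 'dust', 'page'] (min_width=17, slack=6)

Answer: 7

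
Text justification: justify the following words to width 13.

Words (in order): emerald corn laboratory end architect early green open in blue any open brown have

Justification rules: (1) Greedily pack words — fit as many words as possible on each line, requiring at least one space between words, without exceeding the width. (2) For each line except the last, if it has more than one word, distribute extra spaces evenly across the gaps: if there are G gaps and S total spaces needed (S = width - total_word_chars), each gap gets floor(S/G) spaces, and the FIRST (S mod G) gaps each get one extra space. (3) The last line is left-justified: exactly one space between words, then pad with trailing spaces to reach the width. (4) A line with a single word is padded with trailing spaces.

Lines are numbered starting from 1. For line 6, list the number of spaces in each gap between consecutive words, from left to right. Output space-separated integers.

Line 1: ['emerald', 'corn'] (min_width=12, slack=1)
Line 2: ['laboratory'] (min_width=10, slack=3)
Line 3: ['end', 'architect'] (min_width=13, slack=0)
Line 4: ['early', 'green'] (min_width=11, slack=2)
Line 5: ['open', 'in', 'blue'] (min_width=12, slack=1)
Line 6: ['any', 'open'] (min_width=8, slack=5)
Line 7: ['brown', 'have'] (min_width=10, slack=3)

Answer: 6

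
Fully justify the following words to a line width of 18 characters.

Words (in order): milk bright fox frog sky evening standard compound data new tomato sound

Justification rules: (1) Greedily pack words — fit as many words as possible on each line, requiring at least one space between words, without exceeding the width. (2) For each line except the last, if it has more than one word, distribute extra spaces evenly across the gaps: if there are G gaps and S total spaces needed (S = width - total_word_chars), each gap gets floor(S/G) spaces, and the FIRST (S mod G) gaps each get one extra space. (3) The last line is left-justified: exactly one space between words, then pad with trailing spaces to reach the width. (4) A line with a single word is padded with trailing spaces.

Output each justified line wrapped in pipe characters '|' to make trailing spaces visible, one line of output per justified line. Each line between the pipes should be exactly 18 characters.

Line 1: ['milk', 'bright', 'fox'] (min_width=15, slack=3)
Line 2: ['frog', 'sky', 'evening'] (min_width=16, slack=2)
Line 3: ['standard', 'compound'] (min_width=17, slack=1)
Line 4: ['data', 'new', 'tomato'] (min_width=15, slack=3)
Line 5: ['sound'] (min_width=5, slack=13)

Answer: |milk   bright  fox|
|frog  sky  evening|
|standard  compound|
|data   new  tomato|
|sound             |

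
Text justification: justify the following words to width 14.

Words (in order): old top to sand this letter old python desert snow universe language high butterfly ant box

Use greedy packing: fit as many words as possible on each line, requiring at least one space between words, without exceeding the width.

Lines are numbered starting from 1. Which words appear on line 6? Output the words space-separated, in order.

Answer: language high

Derivation:
Line 1: ['old', 'top', 'to'] (min_width=10, slack=4)
Line 2: ['sand', 'this'] (min_width=9, slack=5)
Line 3: ['letter', 'old'] (min_width=10, slack=4)
Line 4: ['python', 'desert'] (min_width=13, slack=1)
Line 5: ['snow', 'universe'] (min_width=13, slack=1)
Line 6: ['language', 'high'] (min_width=13, slack=1)
Line 7: ['butterfly', 'ant'] (min_width=13, slack=1)
Line 8: ['box'] (min_width=3, slack=11)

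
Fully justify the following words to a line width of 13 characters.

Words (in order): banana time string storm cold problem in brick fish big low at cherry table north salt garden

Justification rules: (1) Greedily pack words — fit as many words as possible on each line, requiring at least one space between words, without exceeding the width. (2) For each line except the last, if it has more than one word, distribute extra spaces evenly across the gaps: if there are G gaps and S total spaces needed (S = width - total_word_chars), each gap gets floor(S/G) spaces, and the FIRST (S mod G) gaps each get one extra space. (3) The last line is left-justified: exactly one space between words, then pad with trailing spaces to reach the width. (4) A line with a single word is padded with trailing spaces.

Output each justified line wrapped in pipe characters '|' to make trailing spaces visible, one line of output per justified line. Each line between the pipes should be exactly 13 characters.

Answer: |banana   time|
|string  storm|
|cold  problem|
|in brick fish|
|big   low  at|
|cherry  table|
|north    salt|
|garden       |

Derivation:
Line 1: ['banana', 'time'] (min_width=11, slack=2)
Line 2: ['string', 'storm'] (min_width=12, slack=1)
Line 3: ['cold', 'problem'] (min_width=12, slack=1)
Line 4: ['in', 'brick', 'fish'] (min_width=13, slack=0)
Line 5: ['big', 'low', 'at'] (min_width=10, slack=3)
Line 6: ['cherry', 'table'] (min_width=12, slack=1)
Line 7: ['north', 'salt'] (min_width=10, slack=3)
Line 8: ['garden'] (min_width=6, slack=7)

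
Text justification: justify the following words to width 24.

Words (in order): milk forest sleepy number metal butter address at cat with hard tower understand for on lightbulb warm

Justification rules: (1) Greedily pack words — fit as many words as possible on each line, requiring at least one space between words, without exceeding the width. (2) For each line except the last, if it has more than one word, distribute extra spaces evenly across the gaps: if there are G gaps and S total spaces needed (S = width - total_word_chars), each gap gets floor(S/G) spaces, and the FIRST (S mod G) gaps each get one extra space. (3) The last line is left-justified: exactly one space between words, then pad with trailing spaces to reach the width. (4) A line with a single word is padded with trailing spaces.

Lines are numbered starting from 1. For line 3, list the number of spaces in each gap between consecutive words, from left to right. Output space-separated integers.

Line 1: ['milk', 'forest', 'sleepy'] (min_width=18, slack=6)
Line 2: ['number', 'metal', 'butter'] (min_width=19, slack=5)
Line 3: ['address', 'at', 'cat', 'with', 'hard'] (min_width=24, slack=0)
Line 4: ['tower', 'understand', 'for', 'on'] (min_width=23, slack=1)
Line 5: ['lightbulb', 'warm'] (min_width=14, slack=10)

Answer: 1 1 1 1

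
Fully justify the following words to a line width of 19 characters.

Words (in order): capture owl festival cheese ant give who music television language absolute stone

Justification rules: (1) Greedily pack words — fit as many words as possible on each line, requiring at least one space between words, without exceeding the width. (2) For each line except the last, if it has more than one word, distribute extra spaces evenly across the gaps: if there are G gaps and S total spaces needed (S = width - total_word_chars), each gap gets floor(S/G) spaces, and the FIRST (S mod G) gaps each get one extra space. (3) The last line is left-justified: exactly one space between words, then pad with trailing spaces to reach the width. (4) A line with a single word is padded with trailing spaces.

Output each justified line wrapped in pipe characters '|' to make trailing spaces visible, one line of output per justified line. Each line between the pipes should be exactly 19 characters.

Answer: |capture         owl|
|festival cheese ant|
|give    who   music|
|television language|
|absolute stone     |

Derivation:
Line 1: ['capture', 'owl'] (min_width=11, slack=8)
Line 2: ['festival', 'cheese', 'ant'] (min_width=19, slack=0)
Line 3: ['give', 'who', 'music'] (min_width=14, slack=5)
Line 4: ['television', 'language'] (min_width=19, slack=0)
Line 5: ['absolute', 'stone'] (min_width=14, slack=5)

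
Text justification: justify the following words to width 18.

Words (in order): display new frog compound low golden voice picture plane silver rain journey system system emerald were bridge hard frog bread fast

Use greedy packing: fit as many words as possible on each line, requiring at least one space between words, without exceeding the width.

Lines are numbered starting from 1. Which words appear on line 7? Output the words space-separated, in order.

Answer: system emerald

Derivation:
Line 1: ['display', 'new', 'frog'] (min_width=16, slack=2)
Line 2: ['compound', 'low'] (min_width=12, slack=6)
Line 3: ['golden', 'voice'] (min_width=12, slack=6)
Line 4: ['picture', 'plane'] (min_width=13, slack=5)
Line 5: ['silver', 'rain'] (min_width=11, slack=7)
Line 6: ['journey', 'system'] (min_width=14, slack=4)
Line 7: ['system', 'emerald'] (min_width=14, slack=4)
Line 8: ['were', 'bridge', 'hard'] (min_width=16, slack=2)
Line 9: ['frog', 'bread', 'fast'] (min_width=15, slack=3)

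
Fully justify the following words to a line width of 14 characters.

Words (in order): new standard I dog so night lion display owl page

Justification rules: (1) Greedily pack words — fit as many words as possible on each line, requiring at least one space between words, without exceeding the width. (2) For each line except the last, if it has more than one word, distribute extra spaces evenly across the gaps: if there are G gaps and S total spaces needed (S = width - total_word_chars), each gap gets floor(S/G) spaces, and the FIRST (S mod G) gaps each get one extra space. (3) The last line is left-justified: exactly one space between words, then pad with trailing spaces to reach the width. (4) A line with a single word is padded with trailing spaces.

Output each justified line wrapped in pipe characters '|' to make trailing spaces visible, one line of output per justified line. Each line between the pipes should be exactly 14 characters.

Answer: |new standard I|
|dog  so  night|
|lion   display|
|owl page      |

Derivation:
Line 1: ['new', 'standard', 'I'] (min_width=14, slack=0)
Line 2: ['dog', 'so', 'night'] (min_width=12, slack=2)
Line 3: ['lion', 'display'] (min_width=12, slack=2)
Line 4: ['owl', 'page'] (min_width=8, slack=6)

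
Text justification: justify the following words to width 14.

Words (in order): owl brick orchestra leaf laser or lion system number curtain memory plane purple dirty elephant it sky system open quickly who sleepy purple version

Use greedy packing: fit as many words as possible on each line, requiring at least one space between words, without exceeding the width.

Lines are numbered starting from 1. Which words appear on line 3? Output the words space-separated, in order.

Answer: laser or lion

Derivation:
Line 1: ['owl', 'brick'] (min_width=9, slack=5)
Line 2: ['orchestra', 'leaf'] (min_width=14, slack=0)
Line 3: ['laser', 'or', 'lion'] (min_width=13, slack=1)
Line 4: ['system', 'number'] (min_width=13, slack=1)
Line 5: ['curtain', 'memory'] (min_width=14, slack=0)
Line 6: ['plane', 'purple'] (min_width=12, slack=2)
Line 7: ['dirty', 'elephant'] (min_width=14, slack=0)
Line 8: ['it', 'sky', 'system'] (min_width=13, slack=1)
Line 9: ['open', 'quickly'] (min_width=12, slack=2)
Line 10: ['who', 'sleepy'] (min_width=10, slack=4)
Line 11: ['purple', 'version'] (min_width=14, slack=0)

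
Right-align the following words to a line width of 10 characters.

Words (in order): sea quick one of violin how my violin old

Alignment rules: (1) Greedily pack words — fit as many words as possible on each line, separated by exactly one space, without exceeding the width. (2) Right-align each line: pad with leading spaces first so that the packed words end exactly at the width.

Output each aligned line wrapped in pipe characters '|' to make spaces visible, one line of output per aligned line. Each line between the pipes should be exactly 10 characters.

Line 1: ['sea', 'quick'] (min_width=9, slack=1)
Line 2: ['one', 'of'] (min_width=6, slack=4)
Line 3: ['violin', 'how'] (min_width=10, slack=0)
Line 4: ['my', 'violin'] (min_width=9, slack=1)
Line 5: ['old'] (min_width=3, slack=7)

Answer: | sea quick|
|    one of|
|violin how|
| my violin|
|       old|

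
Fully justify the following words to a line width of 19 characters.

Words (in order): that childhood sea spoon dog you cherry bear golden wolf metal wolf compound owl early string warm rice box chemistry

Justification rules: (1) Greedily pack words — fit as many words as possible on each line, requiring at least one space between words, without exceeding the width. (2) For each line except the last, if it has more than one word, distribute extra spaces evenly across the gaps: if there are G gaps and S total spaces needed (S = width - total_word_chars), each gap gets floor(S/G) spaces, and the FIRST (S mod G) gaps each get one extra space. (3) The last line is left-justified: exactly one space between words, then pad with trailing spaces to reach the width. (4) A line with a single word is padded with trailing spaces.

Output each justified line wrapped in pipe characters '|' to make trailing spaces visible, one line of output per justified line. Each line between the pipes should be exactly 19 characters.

Line 1: ['that', 'childhood', 'sea'] (min_width=18, slack=1)
Line 2: ['spoon', 'dog', 'you'] (min_width=13, slack=6)
Line 3: ['cherry', 'bear', 'golden'] (min_width=18, slack=1)
Line 4: ['wolf', 'metal', 'wolf'] (min_width=15, slack=4)
Line 5: ['compound', 'owl', 'early'] (min_width=18, slack=1)
Line 6: ['string', 'warm', 'rice'] (min_width=16, slack=3)
Line 7: ['box', 'chemistry'] (min_width=13, slack=6)

Answer: |that  childhood sea|
|spoon    dog    you|
|cherry  bear golden|
|wolf   metal   wolf|
|compound  owl early|
|string   warm  rice|
|box chemistry      |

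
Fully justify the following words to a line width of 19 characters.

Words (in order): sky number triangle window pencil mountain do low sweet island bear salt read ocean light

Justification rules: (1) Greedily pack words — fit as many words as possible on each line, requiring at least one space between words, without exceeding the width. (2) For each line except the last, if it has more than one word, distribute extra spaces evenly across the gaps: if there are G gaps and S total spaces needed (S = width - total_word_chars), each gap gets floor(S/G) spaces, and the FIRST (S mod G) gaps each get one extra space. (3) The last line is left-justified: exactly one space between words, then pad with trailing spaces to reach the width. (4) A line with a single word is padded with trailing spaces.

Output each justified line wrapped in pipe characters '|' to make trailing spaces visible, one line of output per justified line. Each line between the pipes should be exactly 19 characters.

Line 1: ['sky', 'number', 'triangle'] (min_width=19, slack=0)
Line 2: ['window', 'pencil'] (min_width=13, slack=6)
Line 3: ['mountain', 'do', 'low'] (min_width=15, slack=4)
Line 4: ['sweet', 'island', 'bear'] (min_width=17, slack=2)
Line 5: ['salt', 'read', 'ocean'] (min_width=15, slack=4)
Line 6: ['light'] (min_width=5, slack=14)

Answer: |sky number triangle|
|window       pencil|
|mountain   do   low|
|sweet  island  bear|
|salt   read   ocean|
|light              |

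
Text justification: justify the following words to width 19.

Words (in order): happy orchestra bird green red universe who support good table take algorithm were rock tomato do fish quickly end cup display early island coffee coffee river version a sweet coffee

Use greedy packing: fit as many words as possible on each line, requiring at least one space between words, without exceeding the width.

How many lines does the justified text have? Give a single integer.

Answer: 12

Derivation:
Line 1: ['happy', 'orchestra'] (min_width=15, slack=4)
Line 2: ['bird', 'green', 'red'] (min_width=14, slack=5)
Line 3: ['universe', 'who'] (min_width=12, slack=7)
Line 4: ['support', 'good', 'table'] (min_width=18, slack=1)
Line 5: ['take', 'algorithm', 'were'] (min_width=19, slack=0)
Line 6: ['rock', 'tomato', 'do', 'fish'] (min_width=19, slack=0)
Line 7: ['quickly', 'end', 'cup'] (min_width=15, slack=4)
Line 8: ['display', 'early'] (min_width=13, slack=6)
Line 9: ['island', 'coffee'] (min_width=13, slack=6)
Line 10: ['coffee', 'river'] (min_width=12, slack=7)
Line 11: ['version', 'a', 'sweet'] (min_width=15, slack=4)
Line 12: ['coffee'] (min_width=6, slack=13)
Total lines: 12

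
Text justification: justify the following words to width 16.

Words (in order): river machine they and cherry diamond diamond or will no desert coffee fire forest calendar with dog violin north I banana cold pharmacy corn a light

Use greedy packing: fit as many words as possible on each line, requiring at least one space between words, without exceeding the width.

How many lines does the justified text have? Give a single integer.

Line 1: ['river', 'machine'] (min_width=13, slack=3)
Line 2: ['they', 'and', 'cherry'] (min_width=15, slack=1)
Line 3: ['diamond', 'diamond'] (min_width=15, slack=1)
Line 4: ['or', 'will', 'no'] (min_width=10, slack=6)
Line 5: ['desert', 'coffee'] (min_width=13, slack=3)
Line 6: ['fire', 'forest'] (min_width=11, slack=5)
Line 7: ['calendar', 'with'] (min_width=13, slack=3)
Line 8: ['dog', 'violin', 'north'] (min_width=16, slack=0)
Line 9: ['I', 'banana', 'cold'] (min_width=13, slack=3)
Line 10: ['pharmacy', 'corn', 'a'] (min_width=15, slack=1)
Line 11: ['light'] (min_width=5, slack=11)
Total lines: 11

Answer: 11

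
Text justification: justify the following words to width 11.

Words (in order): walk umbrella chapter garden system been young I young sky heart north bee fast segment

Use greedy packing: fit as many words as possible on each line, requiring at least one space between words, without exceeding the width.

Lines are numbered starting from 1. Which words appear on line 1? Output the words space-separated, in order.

Answer: walk

Derivation:
Line 1: ['walk'] (min_width=4, slack=7)
Line 2: ['umbrella'] (min_width=8, slack=3)
Line 3: ['chapter'] (min_width=7, slack=4)
Line 4: ['garden'] (min_width=6, slack=5)
Line 5: ['system', 'been'] (min_width=11, slack=0)
Line 6: ['young', 'I'] (min_width=7, slack=4)
Line 7: ['young', 'sky'] (min_width=9, slack=2)
Line 8: ['heart', 'north'] (min_width=11, slack=0)
Line 9: ['bee', 'fast'] (min_width=8, slack=3)
Line 10: ['segment'] (min_width=7, slack=4)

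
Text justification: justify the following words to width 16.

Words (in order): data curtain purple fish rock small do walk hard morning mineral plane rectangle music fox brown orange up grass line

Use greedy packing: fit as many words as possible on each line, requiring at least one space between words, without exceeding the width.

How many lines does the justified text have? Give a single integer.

Line 1: ['data', 'curtain'] (min_width=12, slack=4)
Line 2: ['purple', 'fish', 'rock'] (min_width=16, slack=0)
Line 3: ['small', 'do', 'walk'] (min_width=13, slack=3)
Line 4: ['hard', 'morning'] (min_width=12, slack=4)
Line 5: ['mineral', 'plane'] (min_width=13, slack=3)
Line 6: ['rectangle', 'music'] (min_width=15, slack=1)
Line 7: ['fox', 'brown', 'orange'] (min_width=16, slack=0)
Line 8: ['up', 'grass', 'line'] (min_width=13, slack=3)
Total lines: 8

Answer: 8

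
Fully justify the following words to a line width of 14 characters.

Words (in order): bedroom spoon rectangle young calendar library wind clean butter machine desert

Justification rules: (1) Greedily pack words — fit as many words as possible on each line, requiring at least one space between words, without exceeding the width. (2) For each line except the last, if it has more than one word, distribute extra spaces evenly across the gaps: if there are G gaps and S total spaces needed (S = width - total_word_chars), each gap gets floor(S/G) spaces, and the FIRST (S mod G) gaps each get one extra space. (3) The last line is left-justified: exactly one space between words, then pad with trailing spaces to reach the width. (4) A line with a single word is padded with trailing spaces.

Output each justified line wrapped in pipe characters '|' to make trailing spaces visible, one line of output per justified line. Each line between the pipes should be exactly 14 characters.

Line 1: ['bedroom', 'spoon'] (min_width=13, slack=1)
Line 2: ['rectangle'] (min_width=9, slack=5)
Line 3: ['young', 'calendar'] (min_width=14, slack=0)
Line 4: ['library', 'wind'] (min_width=12, slack=2)
Line 5: ['clean', 'butter'] (min_width=12, slack=2)
Line 6: ['machine', 'desert'] (min_width=14, slack=0)

Answer: |bedroom  spoon|
|rectangle     |
|young calendar|
|library   wind|
|clean   butter|
|machine desert|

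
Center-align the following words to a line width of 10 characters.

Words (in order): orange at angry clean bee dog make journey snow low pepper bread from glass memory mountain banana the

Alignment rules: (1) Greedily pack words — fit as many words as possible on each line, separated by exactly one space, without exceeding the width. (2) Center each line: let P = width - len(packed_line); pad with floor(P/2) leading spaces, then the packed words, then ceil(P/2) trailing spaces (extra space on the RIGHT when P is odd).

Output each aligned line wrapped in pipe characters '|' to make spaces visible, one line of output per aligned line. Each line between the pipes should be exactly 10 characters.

Answer: |orange at |
|  angry   |
|clean bee |
| dog make |
| journey  |
| snow low |
|  pepper  |
|bread from|
|  glass   |
|  memory  |
| mountain |
|banana the|

Derivation:
Line 1: ['orange', 'at'] (min_width=9, slack=1)
Line 2: ['angry'] (min_width=5, slack=5)
Line 3: ['clean', 'bee'] (min_width=9, slack=1)
Line 4: ['dog', 'make'] (min_width=8, slack=2)
Line 5: ['journey'] (min_width=7, slack=3)
Line 6: ['snow', 'low'] (min_width=8, slack=2)
Line 7: ['pepper'] (min_width=6, slack=4)
Line 8: ['bread', 'from'] (min_width=10, slack=0)
Line 9: ['glass'] (min_width=5, slack=5)
Line 10: ['memory'] (min_width=6, slack=4)
Line 11: ['mountain'] (min_width=8, slack=2)
Line 12: ['banana', 'the'] (min_width=10, slack=0)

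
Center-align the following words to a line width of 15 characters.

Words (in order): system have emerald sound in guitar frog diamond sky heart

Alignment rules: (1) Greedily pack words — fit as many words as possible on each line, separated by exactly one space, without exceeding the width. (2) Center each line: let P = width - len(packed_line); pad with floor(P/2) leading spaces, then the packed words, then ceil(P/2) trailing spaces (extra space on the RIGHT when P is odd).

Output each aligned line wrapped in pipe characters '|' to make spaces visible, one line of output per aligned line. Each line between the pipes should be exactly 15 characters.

Line 1: ['system', 'have'] (min_width=11, slack=4)
Line 2: ['emerald', 'sound'] (min_width=13, slack=2)
Line 3: ['in', 'guitar', 'frog'] (min_width=14, slack=1)
Line 4: ['diamond', 'sky'] (min_width=11, slack=4)
Line 5: ['heart'] (min_width=5, slack=10)

Answer: |  system have  |
| emerald sound |
|in guitar frog |
|  diamond sky  |
|     heart     |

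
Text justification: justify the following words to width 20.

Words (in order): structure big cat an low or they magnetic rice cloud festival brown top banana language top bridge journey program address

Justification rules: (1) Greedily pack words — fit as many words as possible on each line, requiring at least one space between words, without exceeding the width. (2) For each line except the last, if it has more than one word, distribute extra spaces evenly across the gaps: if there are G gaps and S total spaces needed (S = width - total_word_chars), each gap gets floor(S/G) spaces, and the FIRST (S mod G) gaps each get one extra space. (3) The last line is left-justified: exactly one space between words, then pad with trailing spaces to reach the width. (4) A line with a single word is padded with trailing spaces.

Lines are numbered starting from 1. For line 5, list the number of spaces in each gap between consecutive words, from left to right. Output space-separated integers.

Line 1: ['structure', 'big', 'cat', 'an'] (min_width=20, slack=0)
Line 2: ['low', 'or', 'they', 'magnetic'] (min_width=20, slack=0)
Line 3: ['rice', 'cloud', 'festival'] (min_width=19, slack=1)
Line 4: ['brown', 'top', 'banana'] (min_width=16, slack=4)
Line 5: ['language', 'top', 'bridge'] (min_width=19, slack=1)
Line 6: ['journey', 'program'] (min_width=15, slack=5)
Line 7: ['address'] (min_width=7, slack=13)

Answer: 2 1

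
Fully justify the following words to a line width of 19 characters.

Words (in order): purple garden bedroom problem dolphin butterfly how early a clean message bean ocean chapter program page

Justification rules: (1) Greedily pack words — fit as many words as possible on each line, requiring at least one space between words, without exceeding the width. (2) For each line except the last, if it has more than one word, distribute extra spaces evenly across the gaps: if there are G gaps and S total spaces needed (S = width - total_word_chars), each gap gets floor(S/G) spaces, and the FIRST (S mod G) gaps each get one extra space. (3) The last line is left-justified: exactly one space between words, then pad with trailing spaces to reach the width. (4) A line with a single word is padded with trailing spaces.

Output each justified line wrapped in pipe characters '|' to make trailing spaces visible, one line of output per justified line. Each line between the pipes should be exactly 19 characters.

Answer: |purple       garden|
|bedroom     problem|
|dolphin   butterfly|
|how  early  a clean|
|message  bean ocean|
|chapter     program|
|page               |

Derivation:
Line 1: ['purple', 'garden'] (min_width=13, slack=6)
Line 2: ['bedroom', 'problem'] (min_width=15, slack=4)
Line 3: ['dolphin', 'butterfly'] (min_width=17, slack=2)
Line 4: ['how', 'early', 'a', 'clean'] (min_width=17, slack=2)
Line 5: ['message', 'bean', 'ocean'] (min_width=18, slack=1)
Line 6: ['chapter', 'program'] (min_width=15, slack=4)
Line 7: ['page'] (min_width=4, slack=15)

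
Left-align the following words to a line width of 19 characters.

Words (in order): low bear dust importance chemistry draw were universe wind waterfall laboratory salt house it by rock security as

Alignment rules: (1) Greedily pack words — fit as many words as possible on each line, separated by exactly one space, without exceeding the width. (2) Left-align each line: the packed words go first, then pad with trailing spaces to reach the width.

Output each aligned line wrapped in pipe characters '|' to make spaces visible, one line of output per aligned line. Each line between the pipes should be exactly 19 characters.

Line 1: ['low', 'bear', 'dust'] (min_width=13, slack=6)
Line 2: ['importance'] (min_width=10, slack=9)
Line 3: ['chemistry', 'draw', 'were'] (min_width=19, slack=0)
Line 4: ['universe', 'wind'] (min_width=13, slack=6)
Line 5: ['waterfall'] (min_width=9, slack=10)
Line 6: ['laboratory', 'salt'] (min_width=15, slack=4)
Line 7: ['house', 'it', 'by', 'rock'] (min_width=16, slack=3)
Line 8: ['security', 'as'] (min_width=11, slack=8)

Answer: |low bear dust      |
|importance         |
|chemistry draw were|
|universe wind      |
|waterfall          |
|laboratory salt    |
|house it by rock   |
|security as        |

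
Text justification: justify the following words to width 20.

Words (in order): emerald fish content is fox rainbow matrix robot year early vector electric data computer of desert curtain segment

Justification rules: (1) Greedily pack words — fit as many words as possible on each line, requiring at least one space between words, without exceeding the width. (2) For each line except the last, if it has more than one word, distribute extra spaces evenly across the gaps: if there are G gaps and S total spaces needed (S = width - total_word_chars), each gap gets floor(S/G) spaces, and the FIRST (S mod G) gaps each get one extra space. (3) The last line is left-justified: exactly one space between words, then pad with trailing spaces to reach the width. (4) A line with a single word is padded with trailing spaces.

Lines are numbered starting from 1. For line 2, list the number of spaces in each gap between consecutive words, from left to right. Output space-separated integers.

Line 1: ['emerald', 'fish', 'content'] (min_width=20, slack=0)
Line 2: ['is', 'fox', 'rainbow'] (min_width=14, slack=6)
Line 3: ['matrix', 'robot', 'year'] (min_width=17, slack=3)
Line 4: ['early', 'vector'] (min_width=12, slack=8)
Line 5: ['electric', 'data'] (min_width=13, slack=7)
Line 6: ['computer', 'of', 'desert'] (min_width=18, slack=2)
Line 7: ['curtain', 'segment'] (min_width=15, slack=5)

Answer: 4 4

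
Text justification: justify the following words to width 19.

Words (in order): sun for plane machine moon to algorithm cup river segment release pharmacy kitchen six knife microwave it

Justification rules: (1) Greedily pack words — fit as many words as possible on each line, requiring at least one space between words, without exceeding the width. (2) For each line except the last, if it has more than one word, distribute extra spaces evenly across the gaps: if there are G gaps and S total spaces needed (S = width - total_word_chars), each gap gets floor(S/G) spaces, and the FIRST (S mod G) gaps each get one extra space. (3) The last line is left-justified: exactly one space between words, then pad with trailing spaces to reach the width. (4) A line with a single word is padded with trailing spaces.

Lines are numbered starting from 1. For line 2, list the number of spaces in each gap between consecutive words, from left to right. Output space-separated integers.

Answer: 3 3

Derivation:
Line 1: ['sun', 'for', 'plane'] (min_width=13, slack=6)
Line 2: ['machine', 'moon', 'to'] (min_width=15, slack=4)
Line 3: ['algorithm', 'cup', 'river'] (min_width=19, slack=0)
Line 4: ['segment', 'release'] (min_width=15, slack=4)
Line 5: ['pharmacy', 'kitchen'] (min_width=16, slack=3)
Line 6: ['six', 'knife', 'microwave'] (min_width=19, slack=0)
Line 7: ['it'] (min_width=2, slack=17)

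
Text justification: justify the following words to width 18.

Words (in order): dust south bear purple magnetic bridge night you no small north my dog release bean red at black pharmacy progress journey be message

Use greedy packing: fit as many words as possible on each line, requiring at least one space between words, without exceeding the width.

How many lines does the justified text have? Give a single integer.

Line 1: ['dust', 'south', 'bear'] (min_width=15, slack=3)
Line 2: ['purple', 'magnetic'] (min_width=15, slack=3)
Line 3: ['bridge', 'night', 'you'] (min_width=16, slack=2)
Line 4: ['no', 'small', 'north', 'my'] (min_width=17, slack=1)
Line 5: ['dog', 'release', 'bean'] (min_width=16, slack=2)
Line 6: ['red', 'at', 'black'] (min_width=12, slack=6)
Line 7: ['pharmacy', 'progress'] (min_width=17, slack=1)
Line 8: ['journey', 'be', 'message'] (min_width=18, slack=0)
Total lines: 8

Answer: 8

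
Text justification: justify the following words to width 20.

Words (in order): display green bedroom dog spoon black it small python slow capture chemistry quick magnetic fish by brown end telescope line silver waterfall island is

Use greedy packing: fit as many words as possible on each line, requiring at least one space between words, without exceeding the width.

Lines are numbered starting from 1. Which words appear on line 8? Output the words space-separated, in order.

Line 1: ['display', 'green'] (min_width=13, slack=7)
Line 2: ['bedroom', 'dog', 'spoon'] (min_width=17, slack=3)
Line 3: ['black', 'it', 'small'] (min_width=14, slack=6)
Line 4: ['python', 'slow', 'capture'] (min_width=19, slack=1)
Line 5: ['chemistry', 'quick'] (min_width=15, slack=5)
Line 6: ['magnetic', 'fish', 'by'] (min_width=16, slack=4)
Line 7: ['brown', 'end', 'telescope'] (min_width=19, slack=1)
Line 8: ['line', 'silver'] (min_width=11, slack=9)
Line 9: ['waterfall', 'island', 'is'] (min_width=19, slack=1)

Answer: line silver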